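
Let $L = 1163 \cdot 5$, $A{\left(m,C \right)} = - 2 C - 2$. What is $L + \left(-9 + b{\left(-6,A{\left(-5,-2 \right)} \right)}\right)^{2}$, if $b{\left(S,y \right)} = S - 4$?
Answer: $6176$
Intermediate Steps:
$A{\left(m,C \right)} = -2 - 2 C$
$b{\left(S,y \right)} = -4 + S$ ($b{\left(S,y \right)} = S - 4 = -4 + S$)
$L = 5815$
$L + \left(-9 + b{\left(-6,A{\left(-5,-2 \right)} \right)}\right)^{2} = 5815 + \left(-9 - 10\right)^{2} = 5815 + \left(-19\right)^{2} = 5815 + 361 = 6176$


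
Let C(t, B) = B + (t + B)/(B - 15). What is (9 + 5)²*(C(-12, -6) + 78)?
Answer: 14280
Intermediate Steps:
C(t, B) = B + (B + t)/(-15 + B)
(9 + 5)²*(C(-12, -6) + 78) = (9 + 5)²*((-12 + (-6)² - 14*(-6))/(-15 - 6) + 78) = 14²*((-12 + 36 + 84)/(-21) + 78) = 196*(-1/21*108 + 78) = 196*(-36/7 + 78) = 196*(510/7) = 14280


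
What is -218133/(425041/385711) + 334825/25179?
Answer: -2118325521985952/10702107339 ≈ -1.9794e+5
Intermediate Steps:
-218133/(425041/385711) + 334825/25179 = -218133/(425041*(1/385711)) + 334825*(1/25179) = -218133/425041/385711 + 334825/25179 = -218133*385711/425041 + 334825/25179 = -84136297563/425041 + 334825/25179 = -2118325521985952/10702107339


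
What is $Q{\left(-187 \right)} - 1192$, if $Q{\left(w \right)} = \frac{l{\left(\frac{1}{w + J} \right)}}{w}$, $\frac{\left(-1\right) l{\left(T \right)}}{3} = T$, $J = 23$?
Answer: $- \frac{36556259}{30668} \approx -1192.0$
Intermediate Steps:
$l{\left(T \right)} = - 3 T$
$Q{\left(w \right)} = - \frac{3}{w \left(23 + w\right)}$ ($Q{\left(w \right)} = \frac{\left(-3\right) \frac{1}{w + 23}}{w} = \frac{\left(-3\right) \frac{1}{23 + w}}{w} = - \frac{3}{w \left(23 + w\right)}$)
$Q{\left(-187 \right)} - 1192 = - \frac{3}{\left(-187\right) \left(23 - 187\right)} - 1192 = \left(-3\right) \left(- \frac{1}{187}\right) \frac{1}{-164} - 1192 = \left(-3\right) \left(- \frac{1}{187}\right) \left(- \frac{1}{164}\right) - 1192 = - \frac{3}{30668} - 1192 = - \frac{36556259}{30668}$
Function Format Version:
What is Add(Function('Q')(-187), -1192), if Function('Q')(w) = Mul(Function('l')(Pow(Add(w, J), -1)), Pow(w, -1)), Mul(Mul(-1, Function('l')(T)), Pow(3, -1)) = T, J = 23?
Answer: Rational(-36556259, 30668) ≈ -1192.0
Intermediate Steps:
Function('l')(T) = Mul(-3, T)
Function('Q')(w) = Mul(-3, Pow(w, -1), Pow(Add(23, w), -1)) (Function('Q')(w) = Mul(Mul(-3, Pow(Add(w, 23), -1)), Pow(w, -1)) = Mul(Mul(-3, Pow(Add(23, w), -1)), Pow(w, -1)) = Mul(-3, Pow(w, -1), Pow(Add(23, w), -1)))
Add(Function('Q')(-187), -1192) = Add(Mul(-3, Pow(-187, -1), Pow(Add(23, -187), -1)), -1192) = Add(Mul(-3, Rational(-1, 187), Pow(-164, -1)), -1192) = Add(Mul(-3, Rational(-1, 187), Rational(-1, 164)), -1192) = Add(Rational(-3, 30668), -1192) = Rational(-36556259, 30668)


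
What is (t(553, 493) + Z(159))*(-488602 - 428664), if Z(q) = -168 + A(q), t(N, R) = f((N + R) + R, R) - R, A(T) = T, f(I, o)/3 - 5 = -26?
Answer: 518255290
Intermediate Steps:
f(I, o) = -63 (f(I, o) = 15 + 3*(-26) = 15 - 78 = -63)
t(N, R) = -63 - R
Z(q) = -168 + q
(t(553, 493) + Z(159))*(-488602 - 428664) = ((-63 - 1*493) + (-168 + 159))*(-488602 - 428664) = ((-63 - 493) - 9)*(-917266) = (-556 - 9)*(-917266) = -565*(-917266) = 518255290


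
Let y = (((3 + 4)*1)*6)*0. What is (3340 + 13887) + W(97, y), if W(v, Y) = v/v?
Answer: 17228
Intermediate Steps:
y = 0 (y = ((7*1)*6)*0 = (7*6)*0 = 42*0 = 0)
W(v, Y) = 1
(3340 + 13887) + W(97, y) = (3340 + 13887) + 1 = 17227 + 1 = 17228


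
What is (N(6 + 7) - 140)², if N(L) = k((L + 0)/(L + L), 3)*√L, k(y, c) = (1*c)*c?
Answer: 20653 - 2520*√13 ≈ 11567.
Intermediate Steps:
k(y, c) = c² (k(y, c) = c*c = c²)
N(L) = 9*√L (N(L) = 3²*√L = 9*√L)
(N(6 + 7) - 140)² = (9*√(6 + 7) - 140)² = (9*√13 - 140)² = (-140 + 9*√13)²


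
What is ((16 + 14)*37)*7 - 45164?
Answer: -37394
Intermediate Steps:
((16 + 14)*37)*7 - 45164 = (30*37)*7 - 45164 = 1110*7 - 45164 = 7770 - 45164 = -37394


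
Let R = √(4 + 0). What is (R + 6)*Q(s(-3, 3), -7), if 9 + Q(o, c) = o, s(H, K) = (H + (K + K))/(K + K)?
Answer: -68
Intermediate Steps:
R = 2 (R = √4 = 2)
s(H, K) = (H + 2*K)/(2*K) (s(H, K) = (H + 2*K)/((2*K)) = (H + 2*K)*(1/(2*K)) = (H + 2*K)/(2*K))
Q(o, c) = -9 + o
(R + 6)*Q(s(-3, 3), -7) = (2 + 6)*(-9 + (3 + (½)*(-3))/3) = 8*(-9 + (3 - 3/2)/3) = 8*(-9 + (⅓)*(3/2)) = 8*(-9 + ½) = 8*(-17/2) = -68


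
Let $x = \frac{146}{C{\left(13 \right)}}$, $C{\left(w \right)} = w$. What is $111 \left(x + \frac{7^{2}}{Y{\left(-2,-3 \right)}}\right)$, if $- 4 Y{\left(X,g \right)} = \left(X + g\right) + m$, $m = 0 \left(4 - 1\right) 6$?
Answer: $\frac{363858}{65} \approx 5597.8$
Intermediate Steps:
$x = \frac{146}{13} \approx 11.231$
$m = 0$ ($m = 0 \left(4 - 1\right) 6 = 0 \cdot 3 \cdot 6 = 0 \cdot 6 = 0$)
$Y{\left(X,g \right)} = - \frac{X}{4} - \frac{g}{4}$ ($Y{\left(X,g \right)} = - \frac{\left(X + g\right) + 0}{4} = - \frac{X + g}{4} = - \frac{X}{4} - \frac{g}{4}$)
$111 \left(x + \frac{7^{2}}{Y{\left(-2,-3 \right)}}\right) = 111 \left(\frac{146}{13} + \frac{7^{2}}{\left(- \frac{1}{4}\right) \left(-2\right) - - \frac{3}{4}}\right) = 111 \left(\frac{146}{13} + \frac{49}{\frac{1}{2} + \frac{3}{4}}\right) = 111 \left(\frac{146}{13} + \frac{49}{\frac{5}{4}}\right) = 111 \left(\frac{146}{13} + 49 \cdot \frac{4}{5}\right) = 111 \left(\frac{146}{13} + \frac{196}{5}\right) = 111 \cdot \frac{3278}{65} = \frac{363858}{65}$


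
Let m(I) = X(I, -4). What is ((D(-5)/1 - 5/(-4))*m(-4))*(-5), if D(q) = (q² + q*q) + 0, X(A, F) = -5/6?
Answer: 5125/24 ≈ 213.54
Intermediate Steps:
X(A, F) = -⅚ (X(A, F) = -5*⅙ = -⅚)
m(I) = -⅚
D(q) = 2*q² (D(q) = (q² + q²) + 0 = 2*q² + 0 = 2*q²)
((D(-5)/1 - 5/(-4))*m(-4))*(-5) = (((2*(-5)²)/1 - 5/(-4))*(-⅚))*(-5) = (((2*25)*1 - 5*(-¼))*(-⅚))*(-5) = ((50*1 + 5/4)*(-⅚))*(-5) = ((50 + 5/4)*(-⅚))*(-5) = ((205/4)*(-⅚))*(-5) = -1025/24*(-5) = 5125/24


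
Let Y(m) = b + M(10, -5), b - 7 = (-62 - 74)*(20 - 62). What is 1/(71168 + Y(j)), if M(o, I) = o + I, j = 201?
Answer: 1/76892 ≈ 1.3005e-5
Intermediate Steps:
M(o, I) = I + o
b = 5719 (b = 7 + (-62 - 74)*(20 - 62) = 7 - 136*(-42) = 7 + 5712 = 5719)
Y(m) = 5724 (Y(m) = 5719 + (-5 + 10) = 5719 + 5 = 5724)
1/(71168 + Y(j)) = 1/(71168 + 5724) = 1/76892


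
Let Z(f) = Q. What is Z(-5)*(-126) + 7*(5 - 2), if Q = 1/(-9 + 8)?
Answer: 147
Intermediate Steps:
Q = -1 (Q = 1/(-1) = -1)
Z(f) = -1
Z(-5)*(-126) + 7*(5 - 2) = -1*(-126) + 7*(5 - 2) = 126 + 7*3 = 126 + 21 = 147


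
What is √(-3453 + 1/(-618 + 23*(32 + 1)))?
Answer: 2*I*√17162238/141 ≈ 58.762*I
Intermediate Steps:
√(-3453 + 1/(-618 + 23*(32 + 1))) = √(-3453 + 1/(-618 + 23*33)) = √(-3453 + 1/(-618 + 759)) = √(-3453 + 1/141) = √(-486872/141) = 2*I*√17162238/141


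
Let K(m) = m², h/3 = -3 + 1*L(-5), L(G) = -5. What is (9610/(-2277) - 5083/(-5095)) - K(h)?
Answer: -6719746399/11601315 ≈ -579.22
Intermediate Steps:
h = -24 (h = 3*(-3 + 1*(-5)) = 3*(-3 - 5) = 3*(-8) = -24)
(9610/(-2277) - 5083/(-5095)) - K(h) = (9610/(-2277) - 5083/(-5095)) - 1*(-24)² = (9610*(-1/2277) - 5083*(-1/5095)) - 1*576 = (-9610/2277 + 5083/5095) - 576 = -37388959/11601315 - 576 = -6719746399/11601315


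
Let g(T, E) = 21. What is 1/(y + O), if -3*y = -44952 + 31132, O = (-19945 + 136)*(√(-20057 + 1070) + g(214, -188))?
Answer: -3702441/68577006680332 + 178281*I*√18987/68577006680332 ≈ -5.399e-8 + 3.5822e-7*I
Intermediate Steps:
O = -415989 - 19809*I*√18987 (O = (-19945 + 136)*(√(-20057 + 1070) + 21) = -19809*(√(-18987) + 21) = -19809*(I*√18987 + 21) = -19809*(21 + I*√18987) = -415989 - 19809*I*√18987 ≈ -4.1599e+5 - 2.7295e+6*I)
y = 13820/3 (y = -(-44952 + 31132)/3 = -⅓*(-13820) = 13820/3 ≈ 4606.7)
1/(y + O) = 1/(13820/3 + (-415989 - 19809*I*√18987)) = 1/(-1234147/3 - 19809*I*√18987)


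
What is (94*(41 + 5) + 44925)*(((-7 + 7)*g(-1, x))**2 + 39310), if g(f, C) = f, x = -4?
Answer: 1935978190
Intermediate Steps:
(94*(41 + 5) + 44925)*(((-7 + 7)*g(-1, x))**2 + 39310) = (94*(41 + 5) + 44925)*(((-7 + 7)*(-1))**2 + 39310) = (94*46 + 44925)*((0*(-1))**2 + 39310) = (4324 + 44925)*(0**2 + 39310) = 49249*(0 + 39310) = 49249*39310 = 1935978190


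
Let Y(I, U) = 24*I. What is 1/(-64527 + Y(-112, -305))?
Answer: -1/67215 ≈ -1.4878e-5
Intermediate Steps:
1/(-64527 + Y(-112, -305)) = 1/(-64527 + 24*(-112)) = 1/(-64527 - 2688) = 1/(-67215) = -1/67215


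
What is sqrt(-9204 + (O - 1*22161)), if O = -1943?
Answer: 2*I*sqrt(8327) ≈ 182.5*I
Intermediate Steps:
sqrt(-9204 + (O - 1*22161)) = sqrt(-9204 + (-1943 - 1*22161)) = sqrt(-9204 + (-1943 - 22161)) = sqrt(-9204 - 24104) = sqrt(-33308) = 2*I*sqrt(8327)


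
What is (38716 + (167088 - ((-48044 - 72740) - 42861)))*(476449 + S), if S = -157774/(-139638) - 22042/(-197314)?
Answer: 1212477187630131034025/6888133083 ≈ 1.7602e+11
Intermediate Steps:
S = 8552229958/6888133083 (S = -157774*(-1/139638) - 22042*(-1/197314) = 78887/69819 + 11021/98657 = 8552229958/6888133083 ≈ 1.2416)
(38716 + (167088 - ((-48044 - 72740) - 42861)))*(476449 + S) = (38716 + (167088 - ((-48044 - 72740) - 42861)))*(476449 + 8552229958/6888133083) = (38716 + (167088 - (-120784 - 42861)))*(3281852671492225/6888133083) = (38716 + (167088 - 1*(-163645)))*(3281852671492225/6888133083) = (38716 + (167088 + 163645))*(3281852671492225/6888133083) = (38716 + 330733)*(3281852671492225/6888133083) = 369449*(3281852671492225/6888133083) = 1212477187630131034025/6888133083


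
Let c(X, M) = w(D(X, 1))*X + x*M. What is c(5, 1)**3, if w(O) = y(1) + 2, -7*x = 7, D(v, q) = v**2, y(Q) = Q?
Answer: 2744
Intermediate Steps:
x = -1 (x = -1/7*7 = -1)
w(O) = 3 (w(O) = 1 + 2 = 3)
c(X, M) = -M + 3*X (c(X, M) = 3*X - M = -M + 3*X)
c(5, 1)**3 = (-1*1 + 3*5)**3 = (-1 + 15)**3 = 14**3 = 2744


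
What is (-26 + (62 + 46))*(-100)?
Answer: -8200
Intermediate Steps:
(-26 + (62 + 46))*(-100) = (-26 + 108)*(-100) = 82*(-100) = -8200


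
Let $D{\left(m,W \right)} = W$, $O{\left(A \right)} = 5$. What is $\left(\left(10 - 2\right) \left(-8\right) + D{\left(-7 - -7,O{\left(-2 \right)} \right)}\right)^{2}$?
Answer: $3481$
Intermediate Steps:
$\left(\left(10 - 2\right) \left(-8\right) + D{\left(-7 - -7,O{\left(-2 \right)} \right)}\right)^{2} = \left(\left(10 - 2\right) \left(-8\right) + 5\right)^{2} = \left(8 \left(-8\right) + 5\right)^{2} = \left(-64 + 5\right)^{2} = \left(-59\right)^{2} = 3481$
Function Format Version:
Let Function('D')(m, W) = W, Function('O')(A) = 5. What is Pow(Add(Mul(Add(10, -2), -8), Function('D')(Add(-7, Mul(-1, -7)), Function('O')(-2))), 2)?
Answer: 3481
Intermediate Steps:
Pow(Add(Mul(Add(10, -2), -8), Function('D')(Add(-7, Mul(-1, -7)), Function('O')(-2))), 2) = Pow(Add(Mul(Add(10, -2), -8), 5), 2) = Pow(Add(Mul(8, -8), 5), 2) = Pow(Add(-64, 5), 2) = Pow(-59, 2) = 3481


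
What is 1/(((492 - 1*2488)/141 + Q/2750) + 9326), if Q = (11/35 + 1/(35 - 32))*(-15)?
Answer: 1357125/12637331456 ≈ 0.00010739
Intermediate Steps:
Q = -68/7 (Q = (11*(1/35) + 1/3)*(-15) = (11/35 + ⅓)*(-15) = (68/105)*(-15) = -68/7 ≈ -9.7143)
1/(((492 - 1*2488)/141 + Q/2750) + 9326) = 1/(((492 - 1*2488)/141 - 68/7/2750) + 9326) = 1/(((492 - 2488)*(1/141) - 68/7*1/2750) + 9326) = 1/((-1996*1/141 - 34/9625) + 9326) = 1/((-1996/141 - 34/9625) + 9326) = 1/(-19216294/1357125 + 9326) = 1/(12637331456/1357125) = 1357125/12637331456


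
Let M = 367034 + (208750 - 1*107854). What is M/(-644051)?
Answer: -467930/644051 ≈ -0.72654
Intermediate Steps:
M = 467930 (M = 367034 + (208750 - 107854) = 367034 + 100896 = 467930)
M/(-644051) = 467930/(-644051) = 467930*(-1/644051) = -467930/644051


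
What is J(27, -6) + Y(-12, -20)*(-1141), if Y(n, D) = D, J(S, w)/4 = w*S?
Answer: 22172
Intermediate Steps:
J(S, w) = 4*S*w (J(S, w) = 4*(w*S) = 4*(S*w) = 4*S*w)
J(27, -6) + Y(-12, -20)*(-1141) = 4*27*(-6) - 20*(-1141) = -648 + 22820 = 22172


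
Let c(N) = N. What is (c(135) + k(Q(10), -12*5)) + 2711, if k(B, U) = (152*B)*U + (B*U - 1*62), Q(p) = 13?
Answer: -116556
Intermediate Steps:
k(B, U) = -62 + 153*B*U (k(B, U) = 152*B*U + (B*U - 62) = 152*B*U + (-62 + B*U) = -62 + 153*B*U)
(c(135) + k(Q(10), -12*5)) + 2711 = (135 + (-62 + 153*13*(-12*5))) + 2711 = (135 + (-62 + 153*13*(-60))) + 2711 = (135 + (-62 - 119340)) + 2711 = (135 - 119402) + 2711 = -119267 + 2711 = -116556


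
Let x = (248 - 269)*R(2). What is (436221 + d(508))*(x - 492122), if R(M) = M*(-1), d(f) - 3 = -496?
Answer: -214413034240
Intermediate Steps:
d(f) = -493 (d(f) = 3 - 496 = -493)
R(M) = -M
x = 42 (x = (248 - 269)*(-1*2) = -21*(-2) = 42)
(436221 + d(508))*(x - 492122) = (436221 - 493)*(42 - 492122) = 435728*(-492080) = -214413034240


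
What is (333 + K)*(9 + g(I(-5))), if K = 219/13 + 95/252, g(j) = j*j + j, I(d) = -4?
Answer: 1147331/156 ≈ 7354.7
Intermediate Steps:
g(j) = j + j² (g(j) = j² + j = j + j²)
K = 56423/3276 (K = 219*(1/13) + 95*(1/252) = 219/13 + 95/252 = 56423/3276 ≈ 17.223)
(333 + K)*(9 + g(I(-5))) = (333 + 56423/3276)*(9 - 4*(1 - 4)) = 1147331*(9 - 4*(-3))/3276 = 1147331*(9 + 12)/3276 = (1147331/3276)*21 = 1147331/156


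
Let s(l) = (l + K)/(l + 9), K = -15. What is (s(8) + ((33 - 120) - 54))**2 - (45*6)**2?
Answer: -15288884/289 ≈ -52903.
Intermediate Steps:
s(l) = (-15 + l)/(9 + l) (s(l) = (l - 15)/(l + 9) = (-15 + l)/(9 + l))
(s(8) + ((33 - 120) - 54))**2 - (45*6)**2 = ((-15 + 8)/(9 + 8) + ((33 - 120) - 54))**2 - (45*6)**2 = (-7/17 + (-87 - 54))**2 - 1*270**2 = ((1/17)*(-7) - 141)**2 - 1*72900 = (-7/17 - 141)**2 - 72900 = (-2404/17)**2 - 72900 = 5779216/289 - 72900 = -15288884/289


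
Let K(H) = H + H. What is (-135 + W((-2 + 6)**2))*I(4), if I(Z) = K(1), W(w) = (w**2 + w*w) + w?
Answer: 786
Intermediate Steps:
K(H) = 2*H
W(w) = w + 2*w**2 (W(w) = (w**2 + w**2) + w = 2*w**2 + w = w + 2*w**2)
I(Z) = 2 (I(Z) = 2*1 = 2)
(-135 + W((-2 + 6)**2))*I(4) = (-135 + (-2 + 6)**2*(1 + 2*(-2 + 6)**2))*2 = (-135 + 4**2*(1 + 2*4**2))*2 = (-135 + 16*(1 + 2*16))*2 = (-135 + 16*(1 + 32))*2 = (-135 + 16*33)*2 = (-135 + 528)*2 = 393*2 = 786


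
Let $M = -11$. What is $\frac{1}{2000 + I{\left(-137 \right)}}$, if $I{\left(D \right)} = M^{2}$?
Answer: $\frac{1}{2121} \approx 0.00047148$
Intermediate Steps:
$I{\left(D \right)} = 121$ ($I{\left(D \right)} = \left(-11\right)^{2} = 121$)
$\frac{1}{2000 + I{\left(-137 \right)}} = \frac{1}{2000 + 121} = \frac{1}{2121}$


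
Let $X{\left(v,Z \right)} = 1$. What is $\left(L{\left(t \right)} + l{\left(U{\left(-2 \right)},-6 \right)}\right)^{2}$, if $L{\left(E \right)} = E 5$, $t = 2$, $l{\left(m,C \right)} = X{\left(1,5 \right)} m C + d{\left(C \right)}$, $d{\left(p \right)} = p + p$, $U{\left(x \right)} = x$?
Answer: $100$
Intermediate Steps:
$d{\left(p \right)} = 2 p$
$l{\left(m,C \right)} = 2 C + C m$ ($l{\left(m,C \right)} = 1 m C + 2 C = m C + 2 C = C m + 2 C = 2 C + C m$)
$L{\left(E \right)} = 5 E$
$\left(L{\left(t \right)} + l{\left(U{\left(-2 \right)},-6 \right)}\right)^{2} = \left(5 \cdot 2 - 6 \left(2 - 2\right)\right)^{2} = \left(10 - 0\right)^{2} = \left(10 + 0\right)^{2} = 10^{2} = 100$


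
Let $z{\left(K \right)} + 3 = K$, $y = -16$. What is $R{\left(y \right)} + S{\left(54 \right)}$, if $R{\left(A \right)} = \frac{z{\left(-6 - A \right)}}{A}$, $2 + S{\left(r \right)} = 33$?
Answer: $\frac{489}{16} \approx 30.563$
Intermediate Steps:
$S{\left(r \right)} = 31$ ($S{\left(r \right)} = -2 + 33 = 31$)
$z{\left(K \right)} = -3 + K$
$R{\left(A \right)} = \frac{-9 - A}{A}$ ($R{\left(A \right)} = \frac{-3 - \left(6 + A\right)}{A} = \frac{-9 - A}{A}$)
$R{\left(y \right)} + S{\left(54 \right)} = \frac{-9 - -16}{-16} + 31 = - \frac{-9 + 16}{16} + 31 = \left(- \frac{1}{16}\right) 7 + 31 = - \frac{7}{16} + 31 = \frac{489}{16}$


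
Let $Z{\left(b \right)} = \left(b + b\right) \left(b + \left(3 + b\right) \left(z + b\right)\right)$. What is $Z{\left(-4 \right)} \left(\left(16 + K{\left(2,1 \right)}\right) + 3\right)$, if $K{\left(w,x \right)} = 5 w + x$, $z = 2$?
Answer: $480$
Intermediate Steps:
$K{\left(w,x \right)} = x + 5 w$
$Z{\left(b \right)} = 2 b \left(b + \left(2 + b\right) \left(3 + b\right)\right)$ ($Z{\left(b \right)} = \left(b + b\right) \left(b + \left(3 + b\right) \left(2 + b\right)\right) = 2 b \left(b + \left(2 + b\right) \left(3 + b\right)\right)$)
$Z{\left(-4 \right)} \left(\left(16 + K{\left(2,1 \right)}\right) + 3\right) = 2 \left(-4\right) \left(6 + \left(-4\right)^{2} + 6 \left(-4\right)\right) \left(\left(16 + \left(1 + 5 \cdot 2\right)\right) + 3\right) = 2 \left(-4\right) \left(6 + 16 - 24\right) \left(\left(16 + \left(1 + 10\right)\right) + 3\right) = 2 \left(-4\right) \left(-2\right) \left(\left(16 + 11\right) + 3\right) = 16 \left(27 + 3\right) = 16 \cdot 30 = 480$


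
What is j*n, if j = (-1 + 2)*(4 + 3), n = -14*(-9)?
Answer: 882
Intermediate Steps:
n = 126
j = 7 (j = 1*7 = 7)
j*n = 7*126 = 882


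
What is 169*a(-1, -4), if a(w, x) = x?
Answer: -676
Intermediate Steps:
169*a(-1, -4) = 169*(-4) = -676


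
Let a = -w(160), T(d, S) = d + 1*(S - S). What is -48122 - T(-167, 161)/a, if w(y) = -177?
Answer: -8517427/177 ≈ -48121.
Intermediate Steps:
T(d, S) = d (T(d, S) = d + 1*0 = d + 0 = d)
a = 177 (a = -1*(-177) = 177)
-48122 - T(-167, 161)/a = -48122 - (-167)/177 = -48122 - 1*(-167/177) = -48122 + 167/177 = -8517427/177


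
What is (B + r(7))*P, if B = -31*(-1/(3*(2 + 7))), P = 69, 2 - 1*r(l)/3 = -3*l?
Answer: 43562/9 ≈ 4840.2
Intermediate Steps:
r(l) = 6 + 9*l (r(l) = 6 - (-9)*l = 6 + 9*l)
B = 31/27 (B = -31/(9*(-3)) = -31/(-27) = -31*(-1/27) = 31/27 ≈ 1.1481)
(B + r(7))*P = (31/27 + (6 + 9*7))*69 = (31/27 + (6 + 63))*69 = (31/27 + 69)*69 = (1894/27)*69 = 43562/9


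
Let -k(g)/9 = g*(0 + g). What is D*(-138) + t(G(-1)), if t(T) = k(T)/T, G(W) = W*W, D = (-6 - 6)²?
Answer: -19881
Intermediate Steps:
k(g) = -9*g² (k(g) = -9*g*(0 + g) = -9*g*g = -9*g²)
D = 144 (D = (-12)² = 144)
G(W) = W²
t(T) = -9*T (t(T) = (-9*T²)/T = -9*T)
D*(-138) + t(G(-1)) = 144*(-138) - 9*(-1)² = -19872 - 9*1 = -19872 - 9 = -19881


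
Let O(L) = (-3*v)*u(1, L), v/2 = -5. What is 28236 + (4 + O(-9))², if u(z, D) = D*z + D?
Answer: 315532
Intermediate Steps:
v = -10 (v = 2*(-5) = -10)
u(z, D) = D + D*z
O(L) = 60*L (O(L) = (-3*(-10))*(L*(1 + 1)) = 30*(L*2) = 30*(2*L) = 60*L)
28236 + (4 + O(-9))² = 28236 + (4 + 60*(-9))² = 28236 + (4 - 540)² = 28236 + (-536)² = 28236 + 287296 = 315532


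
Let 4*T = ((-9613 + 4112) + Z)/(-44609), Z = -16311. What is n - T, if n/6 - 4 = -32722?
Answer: -8757109025/44609 ≈ -1.9631e+5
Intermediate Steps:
n = -196308 (n = 24 + 6*(-32722) = 24 - 196332 = -196308)
T = 5453/44609 (T = (((-9613 + 4112) - 16311)/(-44609))/4 = ((-5501 - 16311)*(-1/44609))/4 = (-21812*(-1/44609))/4 = (¼)*(21812/44609) = 5453/44609 ≈ 0.12224)
n - T = -196308 - 1*5453/44609 = -196308 - 5453/44609 = -8757109025/44609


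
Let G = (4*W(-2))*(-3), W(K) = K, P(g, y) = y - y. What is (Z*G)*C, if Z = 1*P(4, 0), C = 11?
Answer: 0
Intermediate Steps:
P(g, y) = 0
Z = 0 (Z = 1*0 = 0)
G = 24 (G = (4*(-2))*(-3) = -8*(-3) = 24)
(Z*G)*C = (0*24)*11 = 0*11 = 0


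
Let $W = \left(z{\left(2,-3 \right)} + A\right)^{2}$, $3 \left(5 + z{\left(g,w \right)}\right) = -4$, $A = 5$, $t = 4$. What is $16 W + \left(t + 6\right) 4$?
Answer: $\frac{616}{9} \approx 68.444$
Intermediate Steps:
$z{\left(g,w \right)} = - \frac{19}{3}$ ($z{\left(g,w \right)} = -5 + \frac{1}{3} \left(-4\right) = -5 - \frac{4}{3} = - \frac{19}{3}$)
$W = \frac{16}{9}$ ($W = \left(- \frac{19}{3} + 5\right)^{2} = \left(- \frac{4}{3}\right)^{2} = \frac{16}{9} \approx 1.7778$)
$16 W + \left(t + 6\right) 4 = 16 \cdot \frac{16}{9} + \left(4 + 6\right) 4 = \frac{256}{9} + 10 \cdot 4 = \frac{256}{9} + 40 = \frac{616}{9}$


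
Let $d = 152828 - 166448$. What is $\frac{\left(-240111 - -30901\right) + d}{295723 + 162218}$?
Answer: $- \frac{222830}{457941} \approx -0.48659$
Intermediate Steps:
$d = -13620$
$\frac{\left(-240111 - -30901\right) + d}{295723 + 162218} = \frac{\left(-240111 - -30901\right) - 13620}{295723 + 162218} = \frac{\left(-240111 + 30901\right) - 13620}{457941} = \left(-209210 - 13620\right) \frac{1}{457941} = \left(-222830\right) \frac{1}{457941} = - \frac{222830}{457941}$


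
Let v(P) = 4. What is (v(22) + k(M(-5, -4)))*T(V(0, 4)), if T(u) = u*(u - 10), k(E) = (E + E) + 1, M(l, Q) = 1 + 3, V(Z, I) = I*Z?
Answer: 0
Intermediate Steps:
M(l, Q) = 4
k(E) = 1 + 2*E (k(E) = 2*E + 1 = 1 + 2*E)
T(u) = u*(-10 + u)
(v(22) + k(M(-5, -4)))*T(V(0, 4)) = (4 + (1 + 2*4))*((4*0)*(-10 + 4*0)) = (4 + (1 + 8))*(0*(-10 + 0)) = (4 + 9)*(0*(-10)) = 13*0 = 0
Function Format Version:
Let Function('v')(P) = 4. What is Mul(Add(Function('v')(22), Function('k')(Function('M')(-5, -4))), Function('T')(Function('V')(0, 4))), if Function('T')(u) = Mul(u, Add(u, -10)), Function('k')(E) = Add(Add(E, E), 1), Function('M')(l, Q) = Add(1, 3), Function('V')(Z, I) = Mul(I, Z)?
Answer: 0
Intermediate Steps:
Function('M')(l, Q) = 4
Function('k')(E) = Add(1, Mul(2, E)) (Function('k')(E) = Add(Mul(2, E), 1) = Add(1, Mul(2, E)))
Function('T')(u) = Mul(u, Add(-10, u))
Mul(Add(Function('v')(22), Function('k')(Function('M')(-5, -4))), Function('T')(Function('V')(0, 4))) = Mul(Add(4, Add(1, Mul(2, 4))), Mul(Mul(4, 0), Add(-10, Mul(4, 0)))) = Mul(Add(4, Add(1, 8)), Mul(0, Add(-10, 0))) = Mul(Add(4, 9), Mul(0, -10)) = Mul(13, 0) = 0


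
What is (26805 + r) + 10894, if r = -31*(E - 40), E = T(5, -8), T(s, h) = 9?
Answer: 38660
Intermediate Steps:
E = 9
r = 961 (r = -31*(9 - 40) = -31*(-31) = 961)
(26805 + r) + 10894 = (26805 + 961) + 10894 = 27766 + 10894 = 38660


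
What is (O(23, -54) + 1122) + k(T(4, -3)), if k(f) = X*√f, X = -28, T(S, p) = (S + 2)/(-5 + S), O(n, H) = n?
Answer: 1145 - 28*I*√6 ≈ 1145.0 - 68.586*I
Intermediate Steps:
T(S, p) = (2 + S)/(-5 + S)
k(f) = -28*√f
(O(23, -54) + 1122) + k(T(4, -3)) = (23 + 1122) - 28*I*√(2 + 4) = 1145 - 28*I*√6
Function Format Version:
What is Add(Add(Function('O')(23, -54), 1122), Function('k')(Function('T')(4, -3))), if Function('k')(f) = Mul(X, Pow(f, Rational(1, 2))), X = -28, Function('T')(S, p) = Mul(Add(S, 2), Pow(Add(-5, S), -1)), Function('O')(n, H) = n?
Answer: Add(1145, Mul(-28, I, Pow(6, Rational(1, 2)))) ≈ Add(1145.0, Mul(-68.586, I))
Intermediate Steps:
Function('T')(S, p) = Mul(Pow(Add(-5, S), -1), Add(2, S)) (Function('T')(S, p) = Mul(Add(2, S), Pow(Add(-5, S), -1)) = Mul(Pow(Add(-5, S), -1), Add(2, S)))
Function('k')(f) = Mul(-28, Pow(f, Rational(1, 2)))
Add(Add(Function('O')(23, -54), 1122), Function('k')(Function('T')(4, -3))) = Add(Add(23, 1122), Mul(-28, Pow(Mul(Pow(Add(-5, 4), -1), Add(2, 4)), Rational(1, 2)))) = Add(1145, Mul(-28, Pow(Mul(Pow(-1, -1), 6), Rational(1, 2)))) = Add(1145, Mul(-28, Pow(Mul(-1, 6), Rational(1, 2)))) = Add(1145, Mul(-28, Pow(-6, Rational(1, 2)))) = Add(1145, Mul(-28, Mul(I, Pow(6, Rational(1, 2))))) = Add(1145, Mul(-28, I, Pow(6, Rational(1, 2))))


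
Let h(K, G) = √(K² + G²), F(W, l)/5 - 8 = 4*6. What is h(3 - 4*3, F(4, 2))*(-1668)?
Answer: -1668*√25681 ≈ -2.6730e+5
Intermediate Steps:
F(W, l) = 160 (F(W, l) = 40 + 5*(4*6) = 40 + 5*24 = 40 + 120 = 160)
h(K, G) = √(G² + K²)
h(3 - 4*3, F(4, 2))*(-1668) = √(160² + (3 - 4*3)²)*(-1668) = √(25600 + (3 - 12)²)*(-1668) = √(25600 + (-9)²)*(-1668) = √(25600 + 81)*(-1668) = √25681*(-1668) = -1668*√25681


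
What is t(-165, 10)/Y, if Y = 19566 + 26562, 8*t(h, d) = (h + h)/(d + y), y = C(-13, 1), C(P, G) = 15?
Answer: -11/307520 ≈ -3.5770e-5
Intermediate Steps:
y = 15
t(h, d) = h/(4*(15 + d)) (t(h, d) = ((h + h)/(d + 15))/8 = ((2*h)/(15 + d))/8 = (2*h/(15 + d))/8 = h/(4*(15 + d)))
Y = 46128
t(-165, 10)/Y = ((¼)*(-165)/(15 + 10))/46128 = ((¼)*(-165)/25)*(1/46128) = ((¼)*(-165)*(1/25))*(1/46128) = -33/20*1/46128 = -11/307520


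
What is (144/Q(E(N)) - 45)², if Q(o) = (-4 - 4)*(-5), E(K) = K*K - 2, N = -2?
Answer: 42849/25 ≈ 1714.0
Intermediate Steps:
E(K) = -2 + K² (E(K) = K² - 2 = -2 + K²)
Q(o) = 40 (Q(o) = -8*(-5) = 40)
(144/Q(E(N)) - 45)² = (144/40 - 45)² = (144*(1/40) - 45)² = (18/5 - 45)² = (-207/5)² = 42849/25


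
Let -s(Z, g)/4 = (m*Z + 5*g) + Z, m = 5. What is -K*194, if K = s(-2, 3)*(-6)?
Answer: -13968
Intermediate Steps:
s(Z, g) = -24*Z - 20*g (s(Z, g) = -4*((5*Z + 5*g) + Z) = -4*(5*g + 6*Z) = -24*Z - 20*g)
K = 72 (K = (-24*(-2) - 20*3)*(-6) = (48 - 60)*(-6) = -12*(-6) = 72)
-K*194 = -72*194 = -1*13968 = -13968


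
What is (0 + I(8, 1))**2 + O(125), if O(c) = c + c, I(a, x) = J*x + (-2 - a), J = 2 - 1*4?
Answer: 394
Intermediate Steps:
J = -2 (J = 2 - 4 = -2)
I(a, x) = -2 - a - 2*x (I(a, x) = -2*x + (-2 - a) = -2 - a - 2*x)
O(c) = 2*c
(0 + I(8, 1))**2 + O(125) = (0 + (-2 - 1*8 - 2*1))**2 + 2*125 = (0 + (-2 - 8 - 2))**2 + 250 = (0 - 12)**2 + 250 = (-12)**2 + 250 = 144 + 250 = 394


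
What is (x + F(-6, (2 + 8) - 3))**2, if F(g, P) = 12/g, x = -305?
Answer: 94249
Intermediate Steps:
(x + F(-6, (2 + 8) - 3))**2 = (-305 + 12/(-6))**2 = (-305 + 12*(-1/6))**2 = (-305 - 2)**2 = (-307)**2 = 94249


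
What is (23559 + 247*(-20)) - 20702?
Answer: -2083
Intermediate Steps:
(23559 + 247*(-20)) - 20702 = (23559 - 4940) - 20702 = 18619 - 20702 = -2083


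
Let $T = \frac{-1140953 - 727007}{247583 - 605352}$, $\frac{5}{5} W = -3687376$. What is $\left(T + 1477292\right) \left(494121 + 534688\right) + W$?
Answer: $\frac{543756284165351828}{357769} \approx 1.5199 \cdot 10^{12}$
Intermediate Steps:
$W = -3687376$
$T = \frac{1867960}{357769}$ ($T = - \frac{1867960}{-357769} = \left(-1867960\right) \left(- \frac{1}{357769}\right) = \frac{1867960}{357769} \approx 5.2211$)
$\left(T + 1477292\right) \left(494121 + 534688\right) + W = \left(\frac{1867960}{357769} + 1477292\right) \left(494121 + 534688\right) - 3687376 = \frac{528531149508}{357769} \cdot 1028809 - 3687376 = \frac{543757603394175972}{357769} - 3687376 = \frac{543756284165351828}{357769}$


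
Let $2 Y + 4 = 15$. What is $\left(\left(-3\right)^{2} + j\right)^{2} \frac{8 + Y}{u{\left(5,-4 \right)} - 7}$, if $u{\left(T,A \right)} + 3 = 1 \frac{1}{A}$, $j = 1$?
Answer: $- \frac{5400}{41} \approx -131.71$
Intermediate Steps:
$Y = \frac{11}{2}$ ($Y = -2 + \frac{1}{2} \cdot 15 = -2 + \frac{15}{2} = \frac{11}{2} \approx 5.5$)
$u{\left(T,A \right)} = -3 + \frac{1}{A}$ ($u{\left(T,A \right)} = -3 + 1 \frac{1}{A} = -3 + \frac{1}{A}$)
$\left(\left(-3\right)^{2} + j\right)^{2} \frac{8 + Y}{u{\left(5,-4 \right)} - 7} = \left(\left(-3\right)^{2} + 1\right)^{2} \frac{8 + \frac{11}{2}}{\left(-3 + \frac{1}{-4}\right) - 7} = \left(9 + 1\right)^{2} \frac{27}{2 \left(\left(-3 - \frac{1}{4}\right) - 7\right)} = 10^{2} \frac{27}{2 \left(- \frac{13}{4} - 7\right)} = 100 \frac{27}{2 \left(- \frac{41}{4}\right)} = 100 \cdot \frac{27}{2} \left(- \frac{4}{41}\right) = 100 \left(- \frac{54}{41}\right) = - \frac{5400}{41}$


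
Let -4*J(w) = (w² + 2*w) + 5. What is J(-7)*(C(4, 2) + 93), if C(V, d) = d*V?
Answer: -1010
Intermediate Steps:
J(w) = -5/4 - w/2 - w²/4 (J(w) = -((w² + 2*w) + 5)/4 = -(5 + w² + 2*w)/4 = -5/4 - w/2 - w²/4)
C(V, d) = V*d
J(-7)*(C(4, 2) + 93) = (-5/4 - ½*(-7) - ¼*(-7)²)*(4*2 + 93) = (-5/4 + 7/2 - ¼*49)*(8 + 93) = (-5/4 + 7/2 - 49/4)*101 = -10*101 = -1010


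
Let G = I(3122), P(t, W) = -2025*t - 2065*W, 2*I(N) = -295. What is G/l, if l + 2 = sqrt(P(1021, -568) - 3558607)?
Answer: 295/4453216 + 295*I*sqrt(1113303)/4453216 ≈ 6.6244e-5 + 0.069896*I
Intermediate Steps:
I(N) = -295/2 (I(N) = (1/2)*(-295) = -295/2)
P(t, W) = -2065*W - 2025*t
G = -295/2 ≈ -147.50
l = -2 + 2*I*sqrt(1113303) (l = -2 + sqrt((-2065*(-568) - 2025*1021) - 3558607) = -2 + sqrt((1172920 - 2067525) - 3558607) = -2 + sqrt(-894605 - 3558607) = -2 + sqrt(-4453212) = -2 + 2*I*sqrt(1113303) ≈ -2.0 + 2110.3*I)
G/l = -295/(2*(-2 + 2*I*sqrt(1113303)))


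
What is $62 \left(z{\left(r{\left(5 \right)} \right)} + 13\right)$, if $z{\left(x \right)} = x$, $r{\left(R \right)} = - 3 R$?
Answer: $-124$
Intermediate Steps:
$62 \left(z{\left(r{\left(5 \right)} \right)} + 13\right) = 62 \left(\left(-3\right) 5 + 13\right) = 62 \left(-15 + 13\right) = 62 \left(-2\right) = -124$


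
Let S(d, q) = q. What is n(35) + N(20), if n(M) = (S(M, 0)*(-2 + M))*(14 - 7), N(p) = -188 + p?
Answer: -168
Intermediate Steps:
n(M) = 0 (n(M) = (0*(-2 + M))*(14 - 7) = 0*7 = 0)
n(35) + N(20) = 0 + (-188 + 20) = 0 - 168 = -168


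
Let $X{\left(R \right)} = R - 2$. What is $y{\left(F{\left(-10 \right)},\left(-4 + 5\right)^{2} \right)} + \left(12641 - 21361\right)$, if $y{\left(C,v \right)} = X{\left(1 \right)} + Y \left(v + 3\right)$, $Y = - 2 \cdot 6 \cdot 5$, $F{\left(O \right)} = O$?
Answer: $-8961$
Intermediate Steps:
$X{\left(R \right)} = -2 + R$ ($X{\left(R \right)} = R - 2 = -2 + R$)
$Y = -60$ ($Y = \left(-2\right) 30 = -60$)
$y{\left(C,v \right)} = -181 - 60 v$ ($y{\left(C,v \right)} = \left(-2 + 1\right) - 60 \left(v + 3\right) = -1 - 60 \left(3 + v\right) = -1 - \left(180 + 60 v\right) = -181 - 60 v$)
$y{\left(F{\left(-10 \right)},\left(-4 + 5\right)^{2} \right)} + \left(12641 - 21361\right) = \left(-181 - 60 \left(-4 + 5\right)^{2}\right) + \left(12641 - 21361\right) = \left(-181 - 60 \cdot 1^{2}\right) + \left(12641 - 21361\right) = \left(-181 - 60\right) - 8720 = -241 - 8720 = -8961$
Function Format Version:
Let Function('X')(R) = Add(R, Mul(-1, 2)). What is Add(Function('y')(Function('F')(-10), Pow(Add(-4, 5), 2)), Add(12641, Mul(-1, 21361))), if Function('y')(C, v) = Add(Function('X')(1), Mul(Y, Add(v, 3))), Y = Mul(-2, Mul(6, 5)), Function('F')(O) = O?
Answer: -8961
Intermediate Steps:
Function('X')(R) = Add(-2, R) (Function('X')(R) = Add(R, -2) = Add(-2, R))
Y = -60 (Y = Mul(-2, 30) = -60)
Function('y')(C, v) = Add(-181, Mul(-60, v)) (Function('y')(C, v) = Add(Add(-2, 1), Mul(-60, Add(v, 3))) = Add(-1, Mul(-60, Add(3, v))) = Add(-1, Add(-180, Mul(-60, v))) = Add(-181, Mul(-60, v)))
Add(Function('y')(Function('F')(-10), Pow(Add(-4, 5), 2)), Add(12641, Mul(-1, 21361))) = Add(Add(-181, Mul(-60, Pow(Add(-4, 5), 2))), Add(12641, Mul(-1, 21361))) = Add(Add(-181, Mul(-60, Pow(1, 2))), Add(12641, -21361)) = Add(Add(-181, Mul(-60, 1)), -8720) = Add(Add(-181, -60), -8720) = Add(-241, -8720) = -8961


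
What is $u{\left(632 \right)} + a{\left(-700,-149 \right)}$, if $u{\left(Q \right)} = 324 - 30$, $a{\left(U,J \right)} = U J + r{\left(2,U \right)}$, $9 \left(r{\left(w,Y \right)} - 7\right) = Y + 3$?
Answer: $\frac{940712}{9} \approx 1.0452 \cdot 10^{5}$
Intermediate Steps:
$r{\left(w,Y \right)} = \frac{22}{3} + \frac{Y}{9}$ ($r{\left(w,Y \right)} = 7 + \frac{Y + 3}{9} = 7 + \frac{3 + Y}{9} = 7 + \left(\frac{1}{3} + \frac{Y}{9}\right) = \frac{22}{3} + \frac{Y}{9}$)
$a{\left(U,J \right)} = \frac{22}{3} + \frac{U}{9} + J U$ ($a{\left(U,J \right)} = U J + \left(\frac{22}{3} + \frac{U}{9}\right) = J U + \left(\frac{22}{3} + \frac{U}{9}\right) = \frac{22}{3} + \frac{U}{9} + J U$)
$u{\left(Q \right)} = 294$ ($u{\left(Q \right)} = 324 - 30 = 294$)
$u{\left(632 \right)} + a{\left(-700,-149 \right)} = 294 + \left(\frac{22}{3} + \frac{1}{9} \left(-700\right) - -104300\right) = 294 + \left(\frac{22}{3} - \frac{700}{9} + 104300\right) = 294 + \frac{938066}{9} = \frac{940712}{9}$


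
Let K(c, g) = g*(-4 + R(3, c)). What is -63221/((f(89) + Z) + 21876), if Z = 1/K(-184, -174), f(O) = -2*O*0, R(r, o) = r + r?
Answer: -22000908/7612847 ≈ -2.8900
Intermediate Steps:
R(r, o) = 2*r
K(c, g) = 2*g (K(c, g) = g*(-4 + 2*3) = g*(-4 + 6) = g*2 = 2*g)
f(O) = 0
Z = -1/348 (Z = 1/(2*(-174)) = 1/(-348) = -1/348 ≈ -0.0028736)
-63221/((f(89) + Z) + 21876) = -63221/((0 - 1/348) + 21876) = -63221/(-1/348 + 21876) = -63221/7612847/348 = -63221*348/7612847 = -22000908/7612847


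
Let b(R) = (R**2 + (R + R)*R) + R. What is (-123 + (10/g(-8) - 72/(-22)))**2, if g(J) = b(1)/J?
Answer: 2362369/121 ≈ 19524.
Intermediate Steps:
b(R) = R + 3*R**2 (b(R) = (R**2 + (2*R)*R) + R = (R**2 + 2*R**2) + R = 3*R**2 + R = R + 3*R**2)
g(J) = 4/J (g(J) = (1*(1 + 3*1))/J = (1*(1 + 3))/J = (1*4)/J = 4/J)
(-123 + (10/g(-8) - 72/(-22)))**2 = (-123 + (10/((4/(-8))) - 72/(-22)))**2 = (-123 + (10/((4*(-1/8))) - 72*(-1/22)))**2 = (-123 + (10/(-1/2) + 36/11))**2 = (-123 + (10*(-2) + 36/11))**2 = (-123 + (-20 + 36/11))**2 = (-123 - 184/11)**2 = (-1537/11)**2 = 2362369/121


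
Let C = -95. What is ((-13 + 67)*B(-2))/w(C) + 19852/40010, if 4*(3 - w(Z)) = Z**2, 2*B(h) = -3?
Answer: 95944658/180305065 ≈ 0.53212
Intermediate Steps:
B(h) = -3/2 (B(h) = (1/2)*(-3) = -3/2)
w(Z) = 3 - Z**2/4
((-13 + 67)*B(-2))/w(C) + 19852/40010 = ((-13 + 67)*(-3/2))/(3 - 1/4*(-95)**2) + 19852/40010 = (54*(-3/2))/(3 - 1/4*9025) + 19852*(1/40010) = -81/(3 - 9025/4) + 9926/20005 = -81/(-9013/4) + 9926/20005 = -81*(-4/9013) + 9926/20005 = 324/9013 + 9926/20005 = 95944658/180305065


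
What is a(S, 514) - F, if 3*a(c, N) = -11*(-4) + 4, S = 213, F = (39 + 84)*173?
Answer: -21263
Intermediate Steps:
F = 21279 (F = 123*173 = 21279)
a(c, N) = 16 (a(c, N) = (-11*(-4) + 4)/3 = (44 + 4)/3 = (1/3)*48 = 16)
a(S, 514) - F = 16 - 1*21279 = 16 - 21279 = -21263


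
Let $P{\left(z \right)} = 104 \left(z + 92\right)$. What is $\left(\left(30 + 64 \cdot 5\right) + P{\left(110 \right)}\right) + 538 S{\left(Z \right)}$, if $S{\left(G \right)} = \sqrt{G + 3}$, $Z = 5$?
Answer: $21358 + 1076 \sqrt{2} \approx 22880.0$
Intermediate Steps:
$S{\left(G \right)} = \sqrt{3 + G}$
$P{\left(z \right)} = 9568 + 104 z$ ($P{\left(z \right)} = 104 \left(92 + z\right) = 9568 + 104 z$)
$\left(\left(30 + 64 \cdot 5\right) + P{\left(110 \right)}\right) + 538 S{\left(Z \right)} = \left(\left(30 + 64 \cdot 5\right) + \left(9568 + 104 \cdot 110\right)\right) + 538 \sqrt{3 + 5} = \left(\left(30 + 320\right) + \left(9568 + 11440\right)\right) + 538 \sqrt{8} = \left(350 + 21008\right) + 538 \cdot 2 \sqrt{2} = 21358 + 1076 \sqrt{2}$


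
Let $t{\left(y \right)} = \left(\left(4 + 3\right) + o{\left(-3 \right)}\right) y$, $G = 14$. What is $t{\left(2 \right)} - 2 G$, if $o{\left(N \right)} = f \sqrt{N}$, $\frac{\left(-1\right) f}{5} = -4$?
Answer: $-14 + 40 i \sqrt{3} \approx -14.0 + 69.282 i$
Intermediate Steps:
$f = 20$ ($f = \left(-5\right) \left(-4\right) = 20$)
$o{\left(N \right)} = 20 \sqrt{N}$
$t{\left(y \right)} = y \left(7 + 20 i \sqrt{3}\right)$ ($t{\left(y \right)} = \left(\left(4 + 3\right) + 20 \sqrt{-3}\right) y = \left(7 + 20 i \sqrt{3}\right) y = y \left(7 + 20 i \sqrt{3}\right)$)
$t{\left(2 \right)} - 2 G = 2 \left(7 + 20 i \sqrt{3}\right) - 28 = \left(14 + 40 i \sqrt{3}\right) - 28 = -14 + 40 i \sqrt{3}$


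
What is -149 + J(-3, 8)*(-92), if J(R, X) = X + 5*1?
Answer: -1345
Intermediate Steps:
J(R, X) = 5 + X (J(R, X) = X + 5 = 5 + X)
-149 + J(-3, 8)*(-92) = -149 + (5 + 8)*(-92) = -149 + 13*(-92) = -149 - 1196 = -1345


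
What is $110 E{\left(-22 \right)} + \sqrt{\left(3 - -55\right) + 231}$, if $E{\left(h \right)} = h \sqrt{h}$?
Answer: $17 - 2420 i \sqrt{22} \approx 17.0 - 11351.0 i$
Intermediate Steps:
$E{\left(h \right)} = h^{\frac{3}{2}}$
$110 E{\left(-22 \right)} + \sqrt{\left(3 - -55\right) + 231} = 110 \left(-22\right)^{\frac{3}{2}} + \sqrt{\left(3 - -55\right) + 231} = 110 \left(- 22 i \sqrt{22}\right) + \sqrt{\left(3 + 55\right) + 231} = - 2420 i \sqrt{22} + \sqrt{58 + 231} = - 2420 i \sqrt{22} + \sqrt{289} = - 2420 i \sqrt{22} + 17 = 17 - 2420 i \sqrt{22}$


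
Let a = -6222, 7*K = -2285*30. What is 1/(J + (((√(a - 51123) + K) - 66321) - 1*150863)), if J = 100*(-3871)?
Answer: -10029922/6159143915783 - 49*I*√57345/18477431747349 ≈ -1.6285e-6 - 6.3504e-10*I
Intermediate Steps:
K = -68550/7 (K = (-2285*30)/7 = (⅐)*(-68550) = -68550/7 ≈ -9792.9)
J = -387100
1/(J + (((√(a - 51123) + K) - 66321) - 1*150863)) = 1/(-387100 + (((√(-6222 - 51123) - 68550/7) - 66321) - 1*150863)) = 1/(-387100 + (((√(-57345) - 68550/7) - 66321) - 150863)) = 1/(-387100 + (((I*√57345 - 68550/7) - 66321) - 150863)) = 1/(-387100 + (((-68550/7 + I*√57345) - 66321) - 150863)) = 1/(-387100 + ((-532797/7 + I*√57345) - 150863)) = 1/(-387100 + (-1588838/7 + I*√57345)) = 1/(-4298538/7 + I*√57345)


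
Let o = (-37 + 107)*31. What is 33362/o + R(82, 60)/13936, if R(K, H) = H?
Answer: 8304697/540020 ≈ 15.378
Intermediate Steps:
o = 2170 (o = 70*31 = 2170)
33362/o + R(82, 60)/13936 = 33362/2170 + 60/13936 = 33362*(1/2170) + 60*(1/13936) = 2383/155 + 15/3484 = 8304697/540020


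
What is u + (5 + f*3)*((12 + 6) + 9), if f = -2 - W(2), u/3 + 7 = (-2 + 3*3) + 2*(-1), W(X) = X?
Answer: -195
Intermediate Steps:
u = -6 (u = -21 + 3*((-2 + 3*3) + 2*(-1)) = -21 + 3*((-2 + 9) - 2) = -21 + 3*(7 - 2) = -21 + 3*5 = -21 + 15 = -6)
f = -4 (f = -2 - 1*2 = -2 - 2 = -4)
u + (5 + f*3)*((12 + 6) + 9) = -6 + (5 - 4*3)*((12 + 6) + 9) = -6 + (5 - 12)*(18 + 9) = -6 - 7*27 = -6 - 189 = -195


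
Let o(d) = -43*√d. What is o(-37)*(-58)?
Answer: 2494*I*√37 ≈ 15170.0*I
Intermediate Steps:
o(-37)*(-58) = -43*I*√37*(-58) = 2494*I*√37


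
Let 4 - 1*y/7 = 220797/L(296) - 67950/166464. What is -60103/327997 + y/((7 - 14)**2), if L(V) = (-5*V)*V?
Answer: 150719366240791/290682696812480 ≈ 0.51850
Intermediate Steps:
L(V) = -5*V**2
y = 4353373941/126605120 (y = 28 - 7*(220797/((-5*296**2)) - 67950/166464) = 28 - 7*(220797/((-5*87616)) - 67950*1/166464) = 28 - 7*(220797/(-438080) - 3775/9248) = 28 - 7*(220797*(-1/438080) - 3775/9248) = 28 - 7*(-220797/438080 - 3775/9248) = 28 - 7*(-115490083/126605120) = 28 + 808430581/126605120 = 4353373941/126605120 ≈ 34.385)
-60103/327997 + y/((7 - 14)**2) = -60103/327997 + 4353373941/(126605120*((7 - 14)**2)) = -60103*1/327997 + 4353373941/(126605120*((-7)**2)) = -60103/327997 + (4353373941/126605120)/49 = -60103/327997 + (4353373941/126605120)*(1/49) = -60103/327997 + 621910563/886235840 = 150719366240791/290682696812480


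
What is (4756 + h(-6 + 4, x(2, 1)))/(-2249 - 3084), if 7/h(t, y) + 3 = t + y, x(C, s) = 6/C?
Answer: -9505/10666 ≈ -0.89115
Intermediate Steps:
h(t, y) = 7/(-3 + t + y) (h(t, y) = 7/(-3 + (t + y)) = 7/(-3 + t + y))
(4756 + h(-6 + 4, x(2, 1)))/(-2249 - 3084) = (4756 + 7/(-3 + (-6 + 4) + 6/2))/(-2249 - 3084) = (4756 + 7/(-3 - 2 + 6*(½)))/(-5333) = (4756 + 7/(-3 - 2 + 3))*(-1/5333) = (4756 + 7/(-2))*(-1/5333) = (4756 + 7*(-½))*(-1/5333) = (4756 - 7/2)*(-1/5333) = (9505/2)*(-1/5333) = -9505/10666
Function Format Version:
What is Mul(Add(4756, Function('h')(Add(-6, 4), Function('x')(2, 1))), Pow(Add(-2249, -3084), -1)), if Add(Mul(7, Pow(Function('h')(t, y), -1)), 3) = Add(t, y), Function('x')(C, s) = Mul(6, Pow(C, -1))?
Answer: Rational(-9505, 10666) ≈ -0.89115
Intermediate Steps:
Function('h')(t, y) = Mul(7, Pow(Add(-3, t, y), -1)) (Function('h')(t, y) = Mul(7, Pow(Add(-3, Add(t, y)), -1)) = Mul(7, Pow(Add(-3, t, y), -1)))
Mul(Add(4756, Function('h')(Add(-6, 4), Function('x')(2, 1))), Pow(Add(-2249, -3084), -1)) = Mul(Add(4756, Mul(7, Pow(Add(-3, Add(-6, 4), Mul(6, Pow(2, -1))), -1))), Pow(Add(-2249, -3084), -1)) = Mul(Add(4756, Mul(7, Pow(Add(-3, -2, Mul(6, Rational(1, 2))), -1))), Pow(-5333, -1)) = Mul(Add(4756, Mul(7, Pow(Add(-3, -2, 3), -1))), Rational(-1, 5333)) = Mul(Add(4756, Mul(7, Pow(-2, -1))), Rational(-1, 5333)) = Mul(Add(4756, Mul(7, Rational(-1, 2))), Rational(-1, 5333)) = Mul(Add(4756, Rational(-7, 2)), Rational(-1, 5333)) = Mul(Rational(9505, 2), Rational(-1, 5333)) = Rational(-9505, 10666)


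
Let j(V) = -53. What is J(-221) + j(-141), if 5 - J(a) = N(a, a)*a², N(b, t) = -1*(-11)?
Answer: -537299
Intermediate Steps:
N(b, t) = 11
J(a) = 5 - 11*a²
J(-221) + j(-141) = (5 - 11*(-221)²) - 53 = (5 - 11*48841) - 53 = (5 - 537251) - 53 = -537246 - 53 = -537299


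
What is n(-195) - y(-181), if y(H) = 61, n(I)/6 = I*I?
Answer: 228089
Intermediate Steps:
n(I) = 6*I² (n(I) = 6*(I*I) = 6*I²)
n(-195) - y(-181) = 6*(-195)² - 1*61 = 6*38025 - 61 = 228150 - 61 = 228089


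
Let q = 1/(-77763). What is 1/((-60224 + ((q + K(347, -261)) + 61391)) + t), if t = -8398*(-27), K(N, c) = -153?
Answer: 77763/17711300879 ≈ 4.3906e-6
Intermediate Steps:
q = -1/77763 ≈ -1.2860e-5
t = 226746
1/((-60224 + ((q + K(347, -261)) + 61391)) + t) = 1/((-60224 + ((-1/77763 - 153) + 61391)) + 226746) = 1/((-60224 + (-11897740/77763 + 61391)) + 226746) = 1/((-60224 + 4762050593/77763) + 226746) = 1/(78851681/77763 + 226746) = 1/(17711300879/77763) = 77763/17711300879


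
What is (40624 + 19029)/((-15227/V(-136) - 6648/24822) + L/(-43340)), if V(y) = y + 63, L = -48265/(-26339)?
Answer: 20878179609512148/72911116676891 ≈ 286.35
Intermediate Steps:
L = 48265/26339 (L = -48265*(-1/26339) = 48265/26339 ≈ 1.8325)
V(y) = 63 + y
(40624 + 19029)/((-15227/V(-136) - 6648/24822) + L/(-43340)) = (40624 + 19029)/((-15227/(63 - 136) - 6648/24822) + (48265/26339)/(-43340)) = 59653/((-15227/(-73) - 6648*1/24822) + (48265/26339)*(-1/43340)) = 59653/((-15227*(-1/73) - 1108/4137) - 49/1158916) = 59653/((15227/73 - 1108/4137) - 49/1158916) = 59653/(62913215/302001 - 49/1158916) = 59653/(72911116676891/349993790916) = 59653*(349993790916/72911116676891) = 20878179609512148/72911116676891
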